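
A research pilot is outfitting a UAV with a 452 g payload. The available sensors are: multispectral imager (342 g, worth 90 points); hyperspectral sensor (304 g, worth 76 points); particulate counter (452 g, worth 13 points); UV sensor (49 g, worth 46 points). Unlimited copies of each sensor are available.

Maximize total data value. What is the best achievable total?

Ranking by ratio (data value/g): UV sensor 0.94, multispectral imager 0.26, hyperspectral sensor 0.25.
9×UV sensor uses 441 of the 452 g and totals 414.
The spare 11 g is too small for any remaining sensor, and no exchange beats 414.

414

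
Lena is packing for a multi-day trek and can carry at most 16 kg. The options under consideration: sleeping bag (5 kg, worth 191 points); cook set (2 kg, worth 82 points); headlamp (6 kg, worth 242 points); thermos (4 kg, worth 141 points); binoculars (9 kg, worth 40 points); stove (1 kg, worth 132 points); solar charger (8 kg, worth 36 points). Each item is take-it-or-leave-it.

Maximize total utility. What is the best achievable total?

706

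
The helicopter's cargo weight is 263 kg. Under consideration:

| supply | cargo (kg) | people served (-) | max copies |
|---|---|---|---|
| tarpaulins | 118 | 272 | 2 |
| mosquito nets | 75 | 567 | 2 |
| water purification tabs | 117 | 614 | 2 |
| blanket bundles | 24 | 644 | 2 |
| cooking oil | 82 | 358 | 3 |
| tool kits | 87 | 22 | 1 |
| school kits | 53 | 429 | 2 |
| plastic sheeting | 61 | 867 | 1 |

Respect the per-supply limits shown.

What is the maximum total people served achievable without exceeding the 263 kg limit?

Ranking by ratio (people served/kg): blanket bundles 26.83, plastic sheeting 14.21, school kits 8.09, mosquito nets 7.56.
Greedy by ratio would take 2×blanket bundles + 2×school kits + plastic sheeting: 215 kg used, total 3013.
Dropping 2×school kits frees 106 kg; slotting in 2×mosquito nets (150 kg) lifts the total to 3289 at 259 kg.
That's the maximum — no swap from here does better than 3289.

3289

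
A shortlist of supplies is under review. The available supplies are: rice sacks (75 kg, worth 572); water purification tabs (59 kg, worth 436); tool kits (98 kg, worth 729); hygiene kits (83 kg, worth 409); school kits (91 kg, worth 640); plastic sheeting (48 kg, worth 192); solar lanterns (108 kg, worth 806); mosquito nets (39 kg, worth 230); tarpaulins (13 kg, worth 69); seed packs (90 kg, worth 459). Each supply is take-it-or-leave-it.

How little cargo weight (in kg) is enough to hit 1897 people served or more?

Need the lightest bundle worth ≥ 1897.
rice sacks + tool kits + school kits: 1941 people served at 264 kg.
Below 264 kg the best achievable stays under 1897.

264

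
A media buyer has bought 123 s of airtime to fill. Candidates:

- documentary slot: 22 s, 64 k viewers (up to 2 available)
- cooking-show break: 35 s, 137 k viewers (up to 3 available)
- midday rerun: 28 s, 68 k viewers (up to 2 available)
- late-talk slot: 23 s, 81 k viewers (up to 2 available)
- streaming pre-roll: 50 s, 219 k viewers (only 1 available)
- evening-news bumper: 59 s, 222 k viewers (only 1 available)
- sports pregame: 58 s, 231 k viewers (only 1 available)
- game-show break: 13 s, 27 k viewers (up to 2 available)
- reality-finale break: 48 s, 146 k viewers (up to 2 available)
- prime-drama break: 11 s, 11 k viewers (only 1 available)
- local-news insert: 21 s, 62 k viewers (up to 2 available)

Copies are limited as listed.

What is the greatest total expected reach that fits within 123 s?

493

Greedy by ratio would take streaming pre-roll + sports pregame + game-show break: 121 s used, total 477.
The 71 s tied up in sports pregame and game-show break is better spent on 2×cooking-show break — total rises to 493 (120 s).
No other feasible combination exceeds 493.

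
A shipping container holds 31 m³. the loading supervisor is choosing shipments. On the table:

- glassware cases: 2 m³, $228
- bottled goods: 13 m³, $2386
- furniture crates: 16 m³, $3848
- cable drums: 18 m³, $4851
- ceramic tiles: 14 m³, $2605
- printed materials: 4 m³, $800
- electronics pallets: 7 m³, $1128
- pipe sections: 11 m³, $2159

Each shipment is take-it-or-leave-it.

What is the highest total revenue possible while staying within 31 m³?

7238

Taking the top-ratio shipments first gives glassware cases + cable drums + printed materials + electronics pallets for 7007 (31 m³).
The 11 m³ tied up in printed materials and electronics pallets is better spent on pipe sections — total rises to 7238 (31 m³).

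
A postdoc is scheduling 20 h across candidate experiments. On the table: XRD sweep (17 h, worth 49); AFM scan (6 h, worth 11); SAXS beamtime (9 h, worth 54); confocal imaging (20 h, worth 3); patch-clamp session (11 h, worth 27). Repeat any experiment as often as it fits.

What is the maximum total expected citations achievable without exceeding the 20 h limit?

108

Best packing: 2×SAXS beamtime — 18 h, 108 total.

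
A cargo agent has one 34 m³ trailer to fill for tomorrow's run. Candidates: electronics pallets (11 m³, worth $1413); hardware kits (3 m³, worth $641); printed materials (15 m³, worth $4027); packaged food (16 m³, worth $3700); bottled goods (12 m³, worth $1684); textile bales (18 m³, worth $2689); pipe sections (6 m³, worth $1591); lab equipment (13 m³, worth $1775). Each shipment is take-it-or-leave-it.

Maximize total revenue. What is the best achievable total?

8368

Filling by ratio: hardware kits + printed materials + pipe sections for 6259, with 10 m³ left unused.
Dropping pipe sections frees 6 m³; slotting in packaged food (16 m³) lifts the total to 8368 at 34 m³.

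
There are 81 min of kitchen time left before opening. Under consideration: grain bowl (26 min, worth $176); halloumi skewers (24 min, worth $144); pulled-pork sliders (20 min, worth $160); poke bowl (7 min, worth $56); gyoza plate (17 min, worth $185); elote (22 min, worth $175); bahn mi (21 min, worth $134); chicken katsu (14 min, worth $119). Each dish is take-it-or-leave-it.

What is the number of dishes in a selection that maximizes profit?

The maximum profit within 81 min is 695.
pulled-pork sliders + poke bowl + gyoza plate + elote + chicken katsu hits 695 at 80 min.
All optima have 5 dishes.

5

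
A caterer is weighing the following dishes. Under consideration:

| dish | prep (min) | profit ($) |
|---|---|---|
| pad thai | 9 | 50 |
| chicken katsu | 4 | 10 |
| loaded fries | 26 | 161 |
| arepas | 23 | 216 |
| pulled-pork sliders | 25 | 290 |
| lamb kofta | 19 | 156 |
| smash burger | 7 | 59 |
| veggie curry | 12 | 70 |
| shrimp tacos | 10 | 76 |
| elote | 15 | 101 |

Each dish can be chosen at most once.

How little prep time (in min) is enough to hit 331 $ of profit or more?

32

Minimise min subject to total profit ≥ 331.
Taking pulled-pork sliders + smash burger gives 349 (≥ 331) for 32 min.
Any bundle with less than 32 min falls short of 331.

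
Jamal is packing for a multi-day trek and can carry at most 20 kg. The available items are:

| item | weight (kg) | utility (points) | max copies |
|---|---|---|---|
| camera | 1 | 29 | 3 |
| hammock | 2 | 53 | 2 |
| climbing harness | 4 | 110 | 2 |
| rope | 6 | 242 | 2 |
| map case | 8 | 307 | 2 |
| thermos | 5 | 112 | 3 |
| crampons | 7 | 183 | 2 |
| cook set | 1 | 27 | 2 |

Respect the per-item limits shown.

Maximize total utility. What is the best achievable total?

Taking 2×rope + map case: 20 kg used, 791 in utility.
No other feasible combination exceeds 791.

791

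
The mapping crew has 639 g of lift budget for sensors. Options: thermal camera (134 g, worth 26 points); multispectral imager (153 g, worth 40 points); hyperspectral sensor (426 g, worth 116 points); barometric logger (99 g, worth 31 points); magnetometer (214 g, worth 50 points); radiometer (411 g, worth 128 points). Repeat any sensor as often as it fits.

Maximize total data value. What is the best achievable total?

190

The ratio heuristic lands on 6×barometric logger (186) but leaves 45 g idle.
The 396 g tied up in 4×barometric logger is better spent on radiometer — total rises to 190 (609 g).
That's the maximum — no swap from here does better than 190.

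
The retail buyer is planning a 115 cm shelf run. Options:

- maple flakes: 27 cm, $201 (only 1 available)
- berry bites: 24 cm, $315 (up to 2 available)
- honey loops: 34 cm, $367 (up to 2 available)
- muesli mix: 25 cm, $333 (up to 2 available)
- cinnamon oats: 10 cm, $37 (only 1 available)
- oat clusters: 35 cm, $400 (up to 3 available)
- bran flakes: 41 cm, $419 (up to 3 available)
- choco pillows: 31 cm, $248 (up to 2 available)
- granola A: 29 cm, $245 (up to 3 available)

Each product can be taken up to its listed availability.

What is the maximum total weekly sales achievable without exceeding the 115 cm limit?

1400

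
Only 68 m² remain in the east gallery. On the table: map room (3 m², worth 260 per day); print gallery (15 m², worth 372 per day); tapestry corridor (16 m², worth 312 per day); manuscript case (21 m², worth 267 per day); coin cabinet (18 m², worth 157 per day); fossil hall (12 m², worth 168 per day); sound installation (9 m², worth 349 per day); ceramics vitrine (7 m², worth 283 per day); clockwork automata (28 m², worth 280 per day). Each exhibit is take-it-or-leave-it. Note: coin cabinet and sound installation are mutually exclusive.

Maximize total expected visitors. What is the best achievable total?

1744

The ratio ordering already packs tightly: map room + print gallery + tapestry corridor + fossil hall + sound installation + ceramics vitrine, 62 m², 1744.
Next best is map room + print gallery + manuscript case + fossil hall + sound installation + ceramics vitrine at 1699 (67 m²) — short by 45.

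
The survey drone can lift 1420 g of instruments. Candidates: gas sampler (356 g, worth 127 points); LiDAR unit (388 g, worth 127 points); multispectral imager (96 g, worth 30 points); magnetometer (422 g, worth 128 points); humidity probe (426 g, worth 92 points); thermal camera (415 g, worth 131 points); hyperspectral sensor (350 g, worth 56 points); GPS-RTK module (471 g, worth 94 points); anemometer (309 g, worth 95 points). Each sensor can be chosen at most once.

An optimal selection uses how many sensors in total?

4

The maximum data value within 1420 g is 416.
For example gas sampler + multispectral imager + magnetometer + thermal camera achieves it, using 1289 g.
Every optimal selection uses 4 sensors.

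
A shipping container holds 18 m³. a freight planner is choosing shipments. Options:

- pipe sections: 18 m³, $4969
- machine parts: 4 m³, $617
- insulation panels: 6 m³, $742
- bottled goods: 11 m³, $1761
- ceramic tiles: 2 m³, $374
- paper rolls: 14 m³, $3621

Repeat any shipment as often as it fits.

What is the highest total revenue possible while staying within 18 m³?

The ratio ordering already packs tightly: pipe sections, 18 m³, 4969.
Every other selection either busts 18 m³ or fails to beat 4969.

4969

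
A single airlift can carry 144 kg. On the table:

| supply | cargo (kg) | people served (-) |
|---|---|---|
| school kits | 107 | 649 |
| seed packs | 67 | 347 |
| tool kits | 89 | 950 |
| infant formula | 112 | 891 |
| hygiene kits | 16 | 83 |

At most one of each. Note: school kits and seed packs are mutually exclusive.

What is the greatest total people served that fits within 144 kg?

Tool kits + hygiene kits uses 105 of the 144 kg and totals 1033.
Nothing else feasible within 144 kg beats 1033.

1033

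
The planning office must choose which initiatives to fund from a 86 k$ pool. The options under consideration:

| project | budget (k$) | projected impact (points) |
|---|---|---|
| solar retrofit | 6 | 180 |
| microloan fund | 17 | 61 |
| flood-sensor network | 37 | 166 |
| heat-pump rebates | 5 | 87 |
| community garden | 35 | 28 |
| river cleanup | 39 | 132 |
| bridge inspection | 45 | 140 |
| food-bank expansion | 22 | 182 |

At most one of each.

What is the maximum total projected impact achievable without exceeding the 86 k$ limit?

615

Best packing: solar retrofit + flood-sensor network + heat-pump rebates + food-bank expansion — 70 k$, 615 total.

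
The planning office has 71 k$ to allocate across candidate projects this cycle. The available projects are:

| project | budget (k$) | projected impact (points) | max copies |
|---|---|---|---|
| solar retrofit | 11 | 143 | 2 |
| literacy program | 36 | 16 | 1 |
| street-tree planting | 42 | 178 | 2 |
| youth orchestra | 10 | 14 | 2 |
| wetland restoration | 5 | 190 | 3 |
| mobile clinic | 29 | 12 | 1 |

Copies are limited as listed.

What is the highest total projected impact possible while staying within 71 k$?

Density check — wetland restoration 38.00, solar retrofit 13.00, street-tree planting 4.24 are the best per k$.
Taking the top-ratio projects first gives 2×solar retrofit + 2×youth orchestra + 3×wetland restoration for 884 (57 k$).
Dropping solar retrofit and 2×youth orchestra frees 31 k$; slotting in street-tree planting (42 k$) lifts the total to 891 at 68 k$.

891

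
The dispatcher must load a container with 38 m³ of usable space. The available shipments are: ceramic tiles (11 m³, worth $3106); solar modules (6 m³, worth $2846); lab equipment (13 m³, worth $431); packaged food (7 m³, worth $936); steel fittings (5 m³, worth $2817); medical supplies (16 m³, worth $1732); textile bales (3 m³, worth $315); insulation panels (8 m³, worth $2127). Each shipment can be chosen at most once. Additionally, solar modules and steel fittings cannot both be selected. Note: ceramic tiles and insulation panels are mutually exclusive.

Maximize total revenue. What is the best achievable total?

7999

Taking ceramic tiles + solar modules + medical supplies + textile bales: 36 m³ used, 7999 in revenue.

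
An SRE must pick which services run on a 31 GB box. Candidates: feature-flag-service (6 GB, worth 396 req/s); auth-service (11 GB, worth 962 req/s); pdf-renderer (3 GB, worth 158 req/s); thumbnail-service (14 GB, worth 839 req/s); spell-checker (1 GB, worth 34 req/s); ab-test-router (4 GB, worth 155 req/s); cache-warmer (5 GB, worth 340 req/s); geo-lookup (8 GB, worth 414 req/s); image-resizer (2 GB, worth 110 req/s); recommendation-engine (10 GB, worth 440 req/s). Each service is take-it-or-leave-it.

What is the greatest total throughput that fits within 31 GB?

2197

Greedy by ratio would take feature-flag-service + auth-service + pdf-renderer + ab-test-router + cache-warmer + image-resizer: 31 GB used, total 2121.
A better packing is feature-flag-service + auth-service + thumbnail-service: 31 GB, total 2197.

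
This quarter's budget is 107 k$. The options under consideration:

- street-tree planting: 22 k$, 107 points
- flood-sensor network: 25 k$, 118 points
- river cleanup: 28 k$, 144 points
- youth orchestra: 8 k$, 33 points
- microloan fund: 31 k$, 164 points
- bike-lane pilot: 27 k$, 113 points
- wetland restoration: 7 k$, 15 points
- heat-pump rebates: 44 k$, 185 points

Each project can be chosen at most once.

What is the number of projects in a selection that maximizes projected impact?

The maximum projected impact within 107 k$ is 533.
street-tree planting + flood-sensor network + river cleanup + microloan fund hits 533 at 106 k$.
Every optimal selection uses 4 projects.

4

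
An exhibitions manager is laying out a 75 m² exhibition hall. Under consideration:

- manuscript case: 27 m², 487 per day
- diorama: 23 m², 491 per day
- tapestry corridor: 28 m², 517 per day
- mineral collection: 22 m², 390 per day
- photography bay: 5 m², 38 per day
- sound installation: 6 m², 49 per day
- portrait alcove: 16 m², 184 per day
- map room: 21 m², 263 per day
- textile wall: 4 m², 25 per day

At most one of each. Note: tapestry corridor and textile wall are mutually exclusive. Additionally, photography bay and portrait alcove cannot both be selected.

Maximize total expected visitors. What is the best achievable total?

1398

Density check — diorama 21.35, tapestry corridor 18.46, manuscript case 18.04, mineral collection 17.73 are the best per m².
Diorama + tapestry corridor + mineral collection uses 73 of the 75 m² and totals 1398.
That's the maximum — no feasible swap from here does better than 1398.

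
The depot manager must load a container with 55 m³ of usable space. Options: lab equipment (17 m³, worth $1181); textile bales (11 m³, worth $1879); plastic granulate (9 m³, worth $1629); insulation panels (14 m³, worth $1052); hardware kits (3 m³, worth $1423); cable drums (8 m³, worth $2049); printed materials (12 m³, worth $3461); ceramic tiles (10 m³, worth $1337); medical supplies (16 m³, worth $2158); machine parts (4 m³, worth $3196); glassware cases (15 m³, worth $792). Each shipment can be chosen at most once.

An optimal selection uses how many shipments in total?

6

Best achievable revenue is 14166.
One optimal bundle: textile bales + hardware kits + cable drums + printed materials + medical supplies + machine parts (54 m³).
Any selection reaching 14166 contains exactly 6 shipments.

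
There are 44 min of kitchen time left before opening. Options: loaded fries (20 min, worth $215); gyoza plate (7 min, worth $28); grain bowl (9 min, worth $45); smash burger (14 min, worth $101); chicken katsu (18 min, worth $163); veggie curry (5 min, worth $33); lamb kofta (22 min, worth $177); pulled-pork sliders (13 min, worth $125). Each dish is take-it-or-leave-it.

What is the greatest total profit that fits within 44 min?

By profit per min: loaded fries 10.75, pulled-pork sliders 9.62, chicken katsu 9.06 lead.
A density-first pass picks loaded fries + veggie curry + pulled-pork sliders — 373 at 38 min.
Dropping pulled-pork sliders frees 13 min; slotting in chicken katsu (18 min) lifts the total to 411 at 43 min.
No other feasible combination exceeds 411.

411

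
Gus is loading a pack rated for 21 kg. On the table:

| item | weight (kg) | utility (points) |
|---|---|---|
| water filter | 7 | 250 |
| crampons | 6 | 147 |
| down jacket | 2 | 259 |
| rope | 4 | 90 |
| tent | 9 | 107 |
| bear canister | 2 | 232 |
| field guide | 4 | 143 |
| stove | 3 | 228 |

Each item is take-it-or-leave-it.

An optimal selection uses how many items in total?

Optimal total is 1116.
For example water filter + crampons + down jacket + bear canister + stove achieves it, using 20 kg.
Any selection reaching 1116 contains exactly 5 items.

5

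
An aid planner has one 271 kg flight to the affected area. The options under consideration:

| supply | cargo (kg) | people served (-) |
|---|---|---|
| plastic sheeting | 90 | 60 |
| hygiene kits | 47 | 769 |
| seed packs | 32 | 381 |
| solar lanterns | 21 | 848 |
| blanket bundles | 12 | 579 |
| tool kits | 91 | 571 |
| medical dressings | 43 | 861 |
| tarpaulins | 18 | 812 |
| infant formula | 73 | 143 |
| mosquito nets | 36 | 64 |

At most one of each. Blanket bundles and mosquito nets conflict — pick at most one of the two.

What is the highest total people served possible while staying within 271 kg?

Hygiene kits + seed packs + solar lanterns + blanket bundles + tool kits + medical dressings + tarpaulins uses 264 of the 271 kg and totals 4821.

4821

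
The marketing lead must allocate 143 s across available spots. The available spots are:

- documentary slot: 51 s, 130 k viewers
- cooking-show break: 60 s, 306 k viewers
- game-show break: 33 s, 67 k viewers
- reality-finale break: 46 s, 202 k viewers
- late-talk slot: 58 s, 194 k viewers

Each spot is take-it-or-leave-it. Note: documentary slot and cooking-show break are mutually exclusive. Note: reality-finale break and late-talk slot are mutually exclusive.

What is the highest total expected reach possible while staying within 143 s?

575

Taking cooking-show break + game-show break + reality-finale break: 139 s used, 575 in expected reach.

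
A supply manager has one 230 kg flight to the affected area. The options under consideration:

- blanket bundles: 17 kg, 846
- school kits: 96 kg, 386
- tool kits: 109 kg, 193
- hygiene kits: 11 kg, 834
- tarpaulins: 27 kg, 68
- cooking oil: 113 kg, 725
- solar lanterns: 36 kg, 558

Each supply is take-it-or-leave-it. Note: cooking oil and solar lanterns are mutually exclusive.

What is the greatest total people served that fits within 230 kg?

2692

By people served per kg: hygiene kits 75.82, blanket bundles 49.76, solar lanterns 15.50 lead.
Taking blanket bundles + school kits + hygiene kits + tarpaulins + solar lanterns: 187 kg used, 2692 in people served.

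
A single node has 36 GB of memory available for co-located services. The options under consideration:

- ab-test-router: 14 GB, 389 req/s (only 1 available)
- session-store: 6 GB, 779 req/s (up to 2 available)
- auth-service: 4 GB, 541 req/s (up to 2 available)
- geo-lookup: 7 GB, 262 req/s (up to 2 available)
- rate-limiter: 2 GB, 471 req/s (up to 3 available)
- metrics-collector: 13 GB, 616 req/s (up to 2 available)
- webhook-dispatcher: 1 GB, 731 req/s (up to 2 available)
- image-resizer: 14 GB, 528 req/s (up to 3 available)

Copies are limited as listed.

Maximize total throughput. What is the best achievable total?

Density check — webhook-dispatcher 731.00, rate-limiter 235.50, auth-service 135.25, session-store 129.83 are the best per GB.
2×session-store + 2×auth-service + geo-lookup + 3×rate-limiter + 2×webhook-dispatcher uses 35 of the 36 GB and totals 5777.
No other feasible combination exceeds 5777.

5777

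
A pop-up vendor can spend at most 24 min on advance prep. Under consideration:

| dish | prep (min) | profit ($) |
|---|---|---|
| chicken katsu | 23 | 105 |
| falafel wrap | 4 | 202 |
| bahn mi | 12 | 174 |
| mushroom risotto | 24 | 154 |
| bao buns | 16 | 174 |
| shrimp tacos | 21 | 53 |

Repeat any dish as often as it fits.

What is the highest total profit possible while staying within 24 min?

1212

6×falafel wrap uses 24 of the 24 min and totals 1212.
Nothing else within 24 min beats 1212.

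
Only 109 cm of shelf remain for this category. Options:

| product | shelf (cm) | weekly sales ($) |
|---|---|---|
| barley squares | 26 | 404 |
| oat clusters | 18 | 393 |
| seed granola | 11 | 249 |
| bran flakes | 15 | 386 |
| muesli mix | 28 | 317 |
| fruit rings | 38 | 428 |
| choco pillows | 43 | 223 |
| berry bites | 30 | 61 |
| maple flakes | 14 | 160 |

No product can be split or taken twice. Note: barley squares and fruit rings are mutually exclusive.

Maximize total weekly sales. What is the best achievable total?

Ranking by ratio (weekly sales/cm): bran flakes 25.73, seed granola 22.64, oat clusters 21.83.
Filling by ratio: barley squares + oat clusters + seed granola + bran flakes + maple flakes for 1592, with 25 cm left unused.
The 14 cm tied up in maple flakes is better spent on muesli mix — total rises to 1749 (98 cm).
That's the maximum — no feasible swap from here does better than 1749.

1749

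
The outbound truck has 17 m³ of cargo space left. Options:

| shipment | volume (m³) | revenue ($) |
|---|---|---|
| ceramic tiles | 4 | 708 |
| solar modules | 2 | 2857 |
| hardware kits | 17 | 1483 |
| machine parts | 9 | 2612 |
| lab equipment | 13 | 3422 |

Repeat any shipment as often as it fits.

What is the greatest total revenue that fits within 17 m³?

By revenue per m³: solar modules 1428.50, machine parts 290.22, lab equipment 263.23, ceramic tiles 177.00 lead.
Taking 8×solar modules: 16 m³ used, 22856 in revenue.
Nothing else within 17 m³ beats 22856.

22856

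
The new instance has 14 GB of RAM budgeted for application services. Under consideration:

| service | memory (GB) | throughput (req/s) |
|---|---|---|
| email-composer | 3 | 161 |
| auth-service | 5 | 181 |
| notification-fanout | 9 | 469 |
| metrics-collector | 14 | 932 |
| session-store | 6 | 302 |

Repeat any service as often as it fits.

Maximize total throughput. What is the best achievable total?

Density check — metrics-collector 66.57, email-composer 53.67, notification-fanout 52.11, session-store 50.33 are the best per GB.
Taking metrics-collector: 14 GB used, 932 in throughput.

932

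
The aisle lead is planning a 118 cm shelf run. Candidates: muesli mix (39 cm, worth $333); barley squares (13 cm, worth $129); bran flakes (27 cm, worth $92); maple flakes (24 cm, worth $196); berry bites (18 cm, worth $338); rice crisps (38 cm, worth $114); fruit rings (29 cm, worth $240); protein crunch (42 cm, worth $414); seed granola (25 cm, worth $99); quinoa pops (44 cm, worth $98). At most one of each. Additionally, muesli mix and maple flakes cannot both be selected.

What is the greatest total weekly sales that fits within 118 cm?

By weekly sales per cm: berry bites 18.78, barley squares 9.92, protein crunch 9.86 lead.
Muesli mix + barley squares + berry bites + protein crunch uses 112 of the 118 cm and totals 1214.
Every other selection either busts 118 cm or breaks a pairing rule or fails to beat 1214.

1214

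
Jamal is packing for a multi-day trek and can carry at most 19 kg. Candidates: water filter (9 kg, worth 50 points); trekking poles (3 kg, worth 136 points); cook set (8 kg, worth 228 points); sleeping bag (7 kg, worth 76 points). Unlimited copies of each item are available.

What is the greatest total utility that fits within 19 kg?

816

Ranking by ratio (utility/kg): trekking poles 45.33, cook set 28.50, sleeping bag 10.86.
Taking 6×trekking poles: 18 kg used, 816 in utility.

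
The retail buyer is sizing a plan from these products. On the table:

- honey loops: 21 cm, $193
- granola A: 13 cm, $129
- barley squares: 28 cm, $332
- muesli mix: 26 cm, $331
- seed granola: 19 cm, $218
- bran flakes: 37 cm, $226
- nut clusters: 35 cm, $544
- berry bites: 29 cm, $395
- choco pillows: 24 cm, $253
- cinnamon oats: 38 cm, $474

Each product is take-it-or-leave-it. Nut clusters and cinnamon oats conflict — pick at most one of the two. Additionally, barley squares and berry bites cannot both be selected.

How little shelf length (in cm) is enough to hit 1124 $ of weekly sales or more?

83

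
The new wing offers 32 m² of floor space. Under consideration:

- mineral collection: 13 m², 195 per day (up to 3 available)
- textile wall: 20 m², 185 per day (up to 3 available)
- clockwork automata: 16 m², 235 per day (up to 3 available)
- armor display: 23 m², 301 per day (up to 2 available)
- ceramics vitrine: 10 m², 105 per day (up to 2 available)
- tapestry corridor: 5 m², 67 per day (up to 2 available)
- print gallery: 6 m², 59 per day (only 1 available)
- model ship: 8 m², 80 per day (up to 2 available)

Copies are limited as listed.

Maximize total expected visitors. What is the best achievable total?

Greedy by ratio would take 2×mineral collection + tapestry corridor: 31 m² used, total 457.
The 31 m² tied up in 2×mineral collection and tapestry corridor is better spent on 2×clockwork automata — total rises to 470 (32 m²).
That's the maximum — no swap from here does better than 470.

470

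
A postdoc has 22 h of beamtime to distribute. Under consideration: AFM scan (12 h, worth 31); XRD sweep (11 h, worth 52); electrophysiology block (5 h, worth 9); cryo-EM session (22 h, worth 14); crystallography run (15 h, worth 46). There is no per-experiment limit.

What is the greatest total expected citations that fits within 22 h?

104

Taking 2×XRD sweep: 22 h used, 104 in expected citations.
No other feasible combination exceeds 104.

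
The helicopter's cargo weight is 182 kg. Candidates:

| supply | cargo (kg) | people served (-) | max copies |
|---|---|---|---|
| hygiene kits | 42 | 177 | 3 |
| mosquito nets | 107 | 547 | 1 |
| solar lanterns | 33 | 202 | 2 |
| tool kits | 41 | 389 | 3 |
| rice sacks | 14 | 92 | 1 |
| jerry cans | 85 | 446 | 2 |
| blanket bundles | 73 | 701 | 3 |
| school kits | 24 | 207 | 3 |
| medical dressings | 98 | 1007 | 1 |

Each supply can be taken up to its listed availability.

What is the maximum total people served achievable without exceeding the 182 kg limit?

1785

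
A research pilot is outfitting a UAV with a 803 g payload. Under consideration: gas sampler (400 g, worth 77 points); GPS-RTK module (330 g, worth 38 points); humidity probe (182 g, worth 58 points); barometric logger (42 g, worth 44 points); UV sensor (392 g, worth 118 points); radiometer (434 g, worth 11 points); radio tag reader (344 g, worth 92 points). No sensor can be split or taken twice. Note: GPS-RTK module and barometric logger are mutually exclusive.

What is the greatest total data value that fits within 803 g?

By data value per g: barometric logger 1.05, humidity probe 0.32, UV sensor 0.30 lead.
Taking the top-ratio sensors first gives humidity probe + barometric logger + UV sensor for 220 (616 g).
Dropping humidity probe frees 182 g; slotting in radio tag reader (344 g) lifts the total to 254 at 778 g.
Next best is humidity probe + barometric logger + UV sensor at 220 (616 g) — short by 34.

254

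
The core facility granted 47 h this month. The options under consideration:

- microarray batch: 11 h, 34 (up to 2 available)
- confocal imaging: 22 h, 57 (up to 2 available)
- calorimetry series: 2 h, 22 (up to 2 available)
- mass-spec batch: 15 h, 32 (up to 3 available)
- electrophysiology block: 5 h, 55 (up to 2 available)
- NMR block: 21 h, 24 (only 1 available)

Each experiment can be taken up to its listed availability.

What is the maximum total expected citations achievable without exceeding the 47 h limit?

By expected citations per h: calorimetry series 11.00, electrophysiology block 11.00, microarray batch 3.09, confocal imaging 2.59 lead.
Filling by ratio: 2×microarray batch + 2×calorimetry series + 2×electrophysiology block for 222, with 11 h left unused.
The 11 h tied up in microarray batch is better spent on confocal imaging — total rises to 245 (47 h).
Nothing else within 47 h beats 245.

245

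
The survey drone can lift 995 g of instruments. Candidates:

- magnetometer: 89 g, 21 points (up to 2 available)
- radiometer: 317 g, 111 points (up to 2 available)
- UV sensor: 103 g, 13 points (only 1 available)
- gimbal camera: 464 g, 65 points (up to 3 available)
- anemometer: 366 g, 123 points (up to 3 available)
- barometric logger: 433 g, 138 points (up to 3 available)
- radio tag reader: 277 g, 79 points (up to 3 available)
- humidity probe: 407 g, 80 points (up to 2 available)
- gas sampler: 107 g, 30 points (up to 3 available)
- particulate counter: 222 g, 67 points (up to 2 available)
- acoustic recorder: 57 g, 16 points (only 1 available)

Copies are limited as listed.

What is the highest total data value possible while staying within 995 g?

By data value per g: radiometer 0.35, anemometer 0.34, barometric logger 0.32, particulate counter 0.30 lead.
Filling by ratio: 2×radiometer + particulate counter + acoustic recorder for 305, with 82 g left unused.
Dropping radiometer and acoustic recorder frees 374 g; slotting in magnetometer + anemometer (455 g) lifts the total to 322 at 994 g.
The spare 1 g is too small for any remaining sensor, and no exchange beats 322.

322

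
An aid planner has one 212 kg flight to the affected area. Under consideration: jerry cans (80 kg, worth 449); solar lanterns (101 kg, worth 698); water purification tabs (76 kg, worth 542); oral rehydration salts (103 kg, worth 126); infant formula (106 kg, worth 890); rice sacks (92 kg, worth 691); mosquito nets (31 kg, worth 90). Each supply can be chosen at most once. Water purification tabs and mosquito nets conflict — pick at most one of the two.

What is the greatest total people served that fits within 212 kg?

1588

Density check — infant formula 8.40, rice sacks 7.51, water purification tabs 7.13, solar lanterns 6.91 are the best per kg.
Filling by ratio: infant formula + rice sacks for 1581, with 14 kg left unused.
The 92 kg tied up in rice sacks is better spent on solar lanterns — total rises to 1588 (207 kg).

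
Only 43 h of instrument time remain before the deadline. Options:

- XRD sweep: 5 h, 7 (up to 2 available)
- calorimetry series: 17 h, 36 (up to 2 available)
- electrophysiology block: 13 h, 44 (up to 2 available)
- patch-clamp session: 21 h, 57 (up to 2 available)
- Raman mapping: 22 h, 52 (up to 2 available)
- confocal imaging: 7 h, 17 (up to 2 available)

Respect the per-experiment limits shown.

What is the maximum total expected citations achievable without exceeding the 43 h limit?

124

Filling by ratio: 2×electrophysiology block + 2×confocal imaging for 122, with 3 h left unused.
The 14 h tied up in 2×confocal imaging is better spent on calorimetry series — total rises to 124 (43 h).
No other feasible combination exceeds 124.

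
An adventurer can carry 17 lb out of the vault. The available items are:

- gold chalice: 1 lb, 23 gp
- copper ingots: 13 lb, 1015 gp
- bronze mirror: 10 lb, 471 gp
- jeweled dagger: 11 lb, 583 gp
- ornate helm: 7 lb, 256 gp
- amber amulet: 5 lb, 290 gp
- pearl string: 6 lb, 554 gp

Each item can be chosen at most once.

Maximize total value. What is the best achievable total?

1137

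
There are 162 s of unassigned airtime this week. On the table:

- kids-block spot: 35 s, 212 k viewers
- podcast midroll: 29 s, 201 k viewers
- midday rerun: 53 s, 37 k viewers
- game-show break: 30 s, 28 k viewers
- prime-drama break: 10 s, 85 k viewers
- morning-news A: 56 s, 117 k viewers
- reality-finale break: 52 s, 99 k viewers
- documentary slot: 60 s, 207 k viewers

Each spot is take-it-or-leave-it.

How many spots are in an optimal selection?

Best achievable expected reach is 705.
For example kids-block spot + podcast midroll + prime-drama break + documentary slot achieves it, using 134 s.
All optima have 4 spots.

4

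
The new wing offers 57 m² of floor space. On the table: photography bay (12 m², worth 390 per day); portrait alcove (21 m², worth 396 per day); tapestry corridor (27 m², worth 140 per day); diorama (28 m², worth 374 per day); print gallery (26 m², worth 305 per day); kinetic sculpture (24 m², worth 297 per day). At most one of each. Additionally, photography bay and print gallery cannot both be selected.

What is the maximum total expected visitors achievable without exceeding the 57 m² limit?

1083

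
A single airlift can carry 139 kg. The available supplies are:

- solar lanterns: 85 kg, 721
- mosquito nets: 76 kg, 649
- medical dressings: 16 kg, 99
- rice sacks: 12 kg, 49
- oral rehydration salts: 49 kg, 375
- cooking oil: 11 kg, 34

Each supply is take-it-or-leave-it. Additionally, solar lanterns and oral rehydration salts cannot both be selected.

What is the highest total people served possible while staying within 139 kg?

1073

By people served per kg: mosquito nets 8.54, solar lanterns 8.48, oral rehydration salts 7.65 lead.
Taking mosquito nets + rice sacks + oral rehydration salts: 137 kg used, 1073 in people served.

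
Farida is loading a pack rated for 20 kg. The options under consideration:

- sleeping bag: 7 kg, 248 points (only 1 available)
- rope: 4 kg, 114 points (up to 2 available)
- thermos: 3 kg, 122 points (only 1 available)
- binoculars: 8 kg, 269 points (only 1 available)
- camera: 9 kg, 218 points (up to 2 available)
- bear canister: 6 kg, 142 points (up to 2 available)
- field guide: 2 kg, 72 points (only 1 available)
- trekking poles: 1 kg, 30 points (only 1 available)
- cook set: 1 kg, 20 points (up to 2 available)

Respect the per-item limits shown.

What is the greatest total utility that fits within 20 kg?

711

The ratio ordering already packs tightly: sleeping bag + thermos + binoculars + field guide, 20 kg, 711.
That's the maximum — no swap from here does better than 711.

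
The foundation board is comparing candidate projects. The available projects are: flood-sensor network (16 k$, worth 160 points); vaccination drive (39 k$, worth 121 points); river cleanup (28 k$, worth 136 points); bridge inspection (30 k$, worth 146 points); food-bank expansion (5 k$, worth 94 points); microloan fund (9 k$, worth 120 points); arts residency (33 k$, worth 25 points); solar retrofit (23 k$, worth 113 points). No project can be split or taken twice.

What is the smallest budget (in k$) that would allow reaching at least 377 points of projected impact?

48

Look for the lowest-budget combination reaching 377.
flood-sensor network + microloan fund + solar retrofit: 393 projected impact at 48 k$.
Any bundle with less than 48 k$ falls short of 377.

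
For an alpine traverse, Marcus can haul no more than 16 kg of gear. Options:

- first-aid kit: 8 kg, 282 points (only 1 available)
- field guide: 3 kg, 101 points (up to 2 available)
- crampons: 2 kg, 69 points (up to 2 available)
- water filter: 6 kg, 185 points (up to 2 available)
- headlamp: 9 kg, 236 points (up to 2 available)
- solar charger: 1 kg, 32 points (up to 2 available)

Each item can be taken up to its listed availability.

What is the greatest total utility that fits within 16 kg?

553

Ranking by ratio (utility/kg): first-aid kit 35.25, crampons 34.50, field guide 33.67.
Best packing: first-aid kit + field guide + 2×crampons + solar charger — 16 kg, 553 total.
Every other selection either busts 16 kg or exceeds an availability limit or fails to beat 553.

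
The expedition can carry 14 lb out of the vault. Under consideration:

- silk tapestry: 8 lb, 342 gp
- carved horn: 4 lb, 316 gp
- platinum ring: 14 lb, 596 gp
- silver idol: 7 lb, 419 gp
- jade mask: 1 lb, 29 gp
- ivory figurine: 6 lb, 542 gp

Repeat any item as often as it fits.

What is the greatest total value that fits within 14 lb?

1174

A density-first pass picks 2×jade mask + 2×ivory figurine — 1142 at 14 lb.
Replace 2×jade mask and ivory figurine with 2×carved horn: the trade gains 32 net, giving 1174 at 14 lb.
Every other selection either busts 14 lb or fails to beat 1174.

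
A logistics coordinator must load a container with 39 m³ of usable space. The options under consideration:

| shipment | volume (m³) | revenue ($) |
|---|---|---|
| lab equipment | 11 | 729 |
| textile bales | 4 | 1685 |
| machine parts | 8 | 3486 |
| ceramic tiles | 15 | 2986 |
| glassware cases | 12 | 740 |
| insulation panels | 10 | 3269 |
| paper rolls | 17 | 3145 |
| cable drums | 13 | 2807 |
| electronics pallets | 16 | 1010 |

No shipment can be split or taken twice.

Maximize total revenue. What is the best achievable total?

11585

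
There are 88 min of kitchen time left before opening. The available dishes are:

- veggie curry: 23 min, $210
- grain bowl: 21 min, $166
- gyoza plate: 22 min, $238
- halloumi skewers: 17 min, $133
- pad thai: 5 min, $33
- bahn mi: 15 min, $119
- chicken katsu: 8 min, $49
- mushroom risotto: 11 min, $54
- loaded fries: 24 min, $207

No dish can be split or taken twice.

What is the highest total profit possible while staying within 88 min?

A density-first pass picks veggie curry + gyoza plate + bahn mi + loaded fries — 774 at 84 min.
The 15 min tied up in bahn mi is better spent on halloumi skewers — total rises to 788 (86 min).
That's the maximum — no swap from here does better than 788.

788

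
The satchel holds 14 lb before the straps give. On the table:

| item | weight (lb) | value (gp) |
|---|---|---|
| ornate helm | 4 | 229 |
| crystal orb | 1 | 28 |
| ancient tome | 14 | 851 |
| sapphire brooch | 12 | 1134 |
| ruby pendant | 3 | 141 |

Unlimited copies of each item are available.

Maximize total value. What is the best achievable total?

Taking 2×crystal orb + sapphire brooch: 14 lb used, 1190 in value.

1190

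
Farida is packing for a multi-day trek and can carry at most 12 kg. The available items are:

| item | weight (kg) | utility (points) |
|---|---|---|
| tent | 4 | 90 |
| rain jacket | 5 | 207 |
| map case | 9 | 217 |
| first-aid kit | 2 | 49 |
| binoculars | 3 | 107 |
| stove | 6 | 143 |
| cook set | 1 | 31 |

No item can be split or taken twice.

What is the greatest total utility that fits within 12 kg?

404

Ranking by ratio (utility/kg): rain jacket 41.40, binoculars 35.67, cook set 31.00, first-aid kit 24.50.
Taking the top-ratio items first gives rain jacket + first-aid kit + binoculars + cook set for 394 (11 kg).
The 3 kg tied up in first-aid kit and cook set is better spent on tent — total rises to 404 (12 kg).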